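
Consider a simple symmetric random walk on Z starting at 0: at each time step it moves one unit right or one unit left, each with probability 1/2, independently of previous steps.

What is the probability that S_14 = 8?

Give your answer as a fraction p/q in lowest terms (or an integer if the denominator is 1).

Answer: 91/4096

Derivation:
To reach position 8 after 14 steps: need 11 steps of +1 and 3 of -1.
Favorable paths: C(14,11) = 364
Total paths: 2^14 = 16384
P = 364/16384 = 91/4096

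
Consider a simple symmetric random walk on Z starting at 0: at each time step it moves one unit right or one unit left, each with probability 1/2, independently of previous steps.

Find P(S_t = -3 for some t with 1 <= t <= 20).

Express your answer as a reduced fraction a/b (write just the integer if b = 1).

Answer: 131975/262144

Derivation:
Count via complement. Let g(t,s) = #length-t paths at position s with S_1..S_t all ≠ -3.
g(t,s) = g(t-1,s-1) + g(t-1,s+1) for s ≠ -3; g(t,-3) = 0.
t=0: g(0,0)=1
t=1: g(1,-1)=1 g(1,1)=1
t=2: g(2,-2)=1 g(2,0)=2 g(2,2)=1
t=3: g(3,-1)=3 g(3,1)=3 g(3,3)=1
t=4: g(4,-2)=3 g(4,0)=6 g(4,2)=4 g(4,4)=1
t=5: g(5,-1)=9 g(5,1)=10 g(5,3)=5 g(5,5)=1
t=6: g(6,-2)=9 g(6,0)=19 g(6,2)=15 g(6,4)=6 g(6,6)=1
t=7: g(7,-1)=28 g(7,1)=34 g(7,3)=21 g(7,5)=7 g(7,7)=1
t=8: g(8,-2)=28 g(8,0)=62 g(8,2)=55 g(8,4)=28 g(8,6)=8 g(8,8)=1
t=9: g(9,-1)=90 g(9,1)=117 g(9,3)=83 g(9,5)=36 g(9,7)=9 g(9,9)=1
t=10: g(10,-2)=90 g(10,0)=207 g(10,2)=200 g(10,4)=119 g(10,6)=45 g(10,8)=10 g(10,10)=1
t=11: g(11,-1)=297 g(11,1)=407 g(11,3)=319 g(11,5)=164 g(11,7)=55 g(11,9)=11 g(11,11)=1
t=12: g(12,-2)=297 g(12,0)=704 g(12,2)=726 g(12,4)=483 g(12,6)=219 g(12,8)=66 g(12,10)=12 g(12,12)=1
t=13: g(13,-1)=1001 g(13,1)=1430 g(13,3)=1209 g(13,5)=702 g(13,7)=285 g(13,9)=78 g(13,11)=13 g(13,13)=1
t=14: g(14,-2)=1001 g(14,0)=2431 g(14,2)=2639 g(14,4)=1911 g(14,6)=987 g(14,8)=363 g(14,10)=91 g(14,12)=14 g(14,14)=1
t=15: g(15,-1)=3432 g(15,1)=5070 g(15,3)=4550 g(15,5)=2898 g(15,7)=1350 g(15,9)=454 g(15,11)=105 g(15,13)=15 g(15,15)=1
t=16: g(16,-2)=3432 g(16,0)=8502 g(16,2)=9620 g(16,4)=7448 g(16,6)=4248 g(16,8)=1804 g(16,10)=559 g(16,12)=120 g(16,14)=16 g(16,16)=1
t=17: g(17,-1)=11934 g(17,1)=18122 g(17,3)=17068 g(17,5)=11696 g(17,7)=6052 g(17,9)=2363 g(17,11)=679 g(17,13)=136 g(17,15)=17 g(17,17)=1
t=18: g(18,-2)=11934 g(18,0)=30056 g(18,2)=35190 g(18,4)=28764 g(18,6)=17748 g(18,8)=8415 g(18,10)=3042 g(18,12)=815 g(18,14)=153 g(18,16)=18 g(18,18)=1
t=19: g(19,-1)=41990 g(19,1)=65246 g(19,3)=63954 g(19,5)=46512 g(19,7)=26163 g(19,9)=11457 g(19,11)=3857 g(19,13)=968 g(19,15)=171 g(19,17)=19 g(19,19)=1
t=20: g(20,-2)=41990 g(20,0)=107236 g(20,2)=129200 g(20,4)=110466 g(20,6)=72675 g(20,8)=37620 g(20,10)=15314 g(20,12)=4825 g(20,14)=1139 g(20,16)=190 g(20,18)=20 g(20,20)=1
Paths never hitting -3: Σ_s g(20,s) = 520676
Paths hitting -3: 2^20 - 520676 = 527900
P = 527900/1048576 = 131975/262144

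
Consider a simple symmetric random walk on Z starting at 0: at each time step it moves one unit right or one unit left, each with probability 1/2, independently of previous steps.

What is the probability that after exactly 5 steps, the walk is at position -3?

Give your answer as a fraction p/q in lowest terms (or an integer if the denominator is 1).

Answer: 5/32

Derivation:
To reach position -3 after 5 steps: need 1 step of +1 and 4 of -1.
Favorable paths: C(5,1) = 5
Total paths: 2^5 = 32
P = 5/32 = 5/32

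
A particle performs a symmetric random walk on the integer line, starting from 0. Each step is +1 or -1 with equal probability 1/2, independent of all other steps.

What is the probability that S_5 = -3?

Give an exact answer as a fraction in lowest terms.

Answer: 5/32

Derivation:
To reach position -3 after 5 steps: need 1 step of +1 and 4 of -1.
Favorable paths: C(5,1) = 5
Total paths: 2^5 = 32
P = 5/32 = 5/32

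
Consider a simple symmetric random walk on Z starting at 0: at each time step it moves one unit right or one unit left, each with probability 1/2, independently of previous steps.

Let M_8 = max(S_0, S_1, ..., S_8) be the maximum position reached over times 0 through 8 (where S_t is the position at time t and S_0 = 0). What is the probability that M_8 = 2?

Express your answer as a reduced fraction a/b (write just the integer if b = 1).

Let M_8 = max(S_0,...,S_8). Use the reflection principle: for j ≥ 1, #{paths with M_8 ≥ j} = #{S_8 ≥ j} + #{S_8 ≥ j+1}.
By reflection, #{M_8 ≥ 2} = #{S_8 ≥ 2} + #{S_8 ≥ 3} = 93 + 37 = 130.
#{M_8 ≥ 3} = #{S_8 ≥ 3} + #{S_8 ≥ 4} = 37 + 37 = 74.
#{M_8 = 2} = 130 - 74 = 56.
P(M_8 = 2) = 56/256 = 7/32

Answer: 7/32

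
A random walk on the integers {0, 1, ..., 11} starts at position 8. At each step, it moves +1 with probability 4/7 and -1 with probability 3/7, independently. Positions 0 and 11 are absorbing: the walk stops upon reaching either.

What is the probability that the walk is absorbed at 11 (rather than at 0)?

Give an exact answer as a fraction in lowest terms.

Biased walk: p = 4/7, q = 3/7, r = q/p = 3/4
Gambler's ruin: P(hit 11 before 0 | start at 8) = (1 - r^a)/(1 - r^N)
r^8 = 6561/65536; r^11 = 177147/4194304
P = (1 - 6561/65536) / (1 - 177147/4194304) = 58975/65536 / 4017157/4194304 = 3774400/4017157

Answer: 3774400/4017157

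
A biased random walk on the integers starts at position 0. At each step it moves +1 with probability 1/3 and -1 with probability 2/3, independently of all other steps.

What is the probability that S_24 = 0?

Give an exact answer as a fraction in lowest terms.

Answer: 11076222976/282429536481

Derivation:
To be at 0 after 24 steps: need exactly 12 steps of +1 and 12 of -1.
Number of such sequences: C(24,12) = 2704156
Each has probability (1/3)^12 · (2/3)^12 = 4096/282429536481
P = 2704156 · 4096/282429536481 = 11076222976/282429536481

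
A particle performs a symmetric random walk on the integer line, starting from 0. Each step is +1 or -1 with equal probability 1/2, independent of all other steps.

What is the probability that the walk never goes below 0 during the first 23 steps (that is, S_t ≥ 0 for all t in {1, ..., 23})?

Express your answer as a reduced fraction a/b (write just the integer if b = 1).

Let f(t,s) = #length-t paths at position s with S_1..S_t all ≥ 0.
f(t,s) = f(t-1,s-1) + f(t-1,s+1) for s ≥ 0; f(t,s) = 0 for s < 0.
t=0: f(0,0)=1
t=1: f(1,1)=1
t=2: f(2,0)=1 f(2,2)=1
t=3: f(3,1)=2 f(3,3)=1
t=4: f(4,0)=2 f(4,2)=3 f(4,4)=1
t=5: f(5,1)=5 f(5,3)=4 f(5,5)=1
t=6: f(6,0)=5 f(6,2)=9 f(6,4)=5 f(6,6)=1
t=7: f(7,1)=14 f(7,3)=14 f(7,5)=6 f(7,7)=1
t=8: f(8,0)=14 f(8,2)=28 f(8,4)=20 f(8,6)=7 f(8,8)=1
t=9: f(9,1)=42 f(9,3)=48 f(9,5)=27 f(9,7)=8 f(9,9)=1
t=10: f(10,0)=42 f(10,2)=90 f(10,4)=75 f(10,6)=35 f(10,8)=9 f(10,10)=1
t=11: f(11,1)=132 f(11,3)=165 f(11,5)=110 f(11,7)=44 f(11,9)=10 f(11,11)=1
t=12: f(12,0)=132 f(12,2)=297 f(12,4)=275 f(12,6)=154 f(12,8)=54 f(12,10)=11 f(12,12)=1
t=13: f(13,1)=429 f(13,3)=572 f(13,5)=429 f(13,7)=208 f(13,9)=65 f(13,11)=12 f(13,13)=1
t=14: f(14,0)=429 f(14,2)=1001 f(14,4)=1001 f(14,6)=637 f(14,8)=273 f(14,10)=77 f(14,12)=13 f(14,14)=1
t=15: f(15,1)=1430 f(15,3)=2002 f(15,5)=1638 f(15,7)=910 f(15,9)=350 f(15,11)=90 f(15,13)=14 f(15,15)=1
t=16: f(16,0)=1430 f(16,2)=3432 f(16,4)=3640 f(16,6)=2548 f(16,8)=1260 f(16,10)=440 f(16,12)=104 f(16,14)=15 f(16,16)=1
t=17: f(17,1)=4862 f(17,3)=7072 f(17,5)=6188 f(17,7)=3808 f(17,9)=1700 f(17,11)=544 f(17,13)=119 f(17,15)=16 f(17,17)=1
t=18: f(18,0)=4862 f(18,2)=11934 f(18,4)=13260 f(18,6)=9996 f(18,8)=5508 f(18,10)=2244 f(18,12)=663 f(18,14)=135 f(18,16)=17 f(18,18)=1
t=19: f(19,1)=16796 f(19,3)=25194 f(19,5)=23256 f(19,7)=15504 f(19,9)=7752 f(19,11)=2907 f(19,13)=798 f(19,15)=152 f(19,17)=18 f(19,19)=1
t=20: f(20,0)=16796 f(20,2)=41990 f(20,4)=48450 f(20,6)=38760 f(20,8)=23256 f(20,10)=10659 f(20,12)=3705 f(20,14)=950 f(20,16)=170 f(20,18)=19 f(20,20)=1
t=21: f(21,1)=58786 f(21,3)=90440 f(21,5)=87210 f(21,7)=62016 f(21,9)=33915 f(21,11)=14364 f(21,13)=4655 f(21,15)=1120 f(21,17)=189 f(21,19)=20 f(21,21)=1
t=22: f(22,0)=58786 f(22,2)=149226 f(22,4)=177650 f(22,6)=149226 f(22,8)=95931 f(22,10)=48279 f(22,12)=19019 f(22,14)=5775 f(22,16)=1309 f(22,18)=209 f(22,20)=21 f(22,22)=1
t=23: f(23,1)=208012 f(23,3)=326876 f(23,5)=326876 f(23,7)=245157 f(23,9)=144210 f(23,11)=67298 f(23,13)=24794 f(23,15)=7084 f(23,17)=1518 f(23,19)=230 f(23,21)=22 f(23,23)=1
Σ_s f(23,s) = 1352078
P = 1352078/8388608 = 676039/4194304

Answer: 676039/4194304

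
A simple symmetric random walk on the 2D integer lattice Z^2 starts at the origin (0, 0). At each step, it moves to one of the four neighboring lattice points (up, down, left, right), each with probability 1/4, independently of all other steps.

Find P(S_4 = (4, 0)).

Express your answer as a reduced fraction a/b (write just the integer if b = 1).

Answer: 1/256

Derivation:
Let h be the number of horizontal steps (so 4-h are vertical). To end at (4,0) need (h+4)/2 right-steps and ((4-h)+0)/2 up-steps.
Sum over h with 4 ≤ h ≤ 4, h ≡ 0 (mod 2), 4-h ≡ 0 (mod 2):
h=4: C(4,4)·C(4,4)·C(0,0) = 1·1·1 = 1
Total favorable: 1
Total paths: 4^4 = 256
P = 1/256 = 1/256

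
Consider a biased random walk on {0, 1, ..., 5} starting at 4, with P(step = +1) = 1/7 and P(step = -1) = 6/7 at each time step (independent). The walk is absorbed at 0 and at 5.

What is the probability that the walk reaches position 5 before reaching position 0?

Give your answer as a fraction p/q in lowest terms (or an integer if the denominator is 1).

Biased walk: p = 1/7, q = 6/7, r = q/p = 6
Gambler's ruin: P(hit 5 before 0 | start at 4) = (1 - r^a)/(1 - r^N)
r^4 = 1296; r^5 = 7776
P = (1 - 1296) / (1 - 7776) = -1295 / -7775 = 259/1555

Answer: 259/1555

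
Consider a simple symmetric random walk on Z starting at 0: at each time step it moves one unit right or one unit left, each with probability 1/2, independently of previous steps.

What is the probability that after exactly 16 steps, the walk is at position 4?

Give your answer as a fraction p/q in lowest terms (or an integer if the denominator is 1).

Answer: 1001/8192

Derivation:
To reach position 4 after 16 steps: need 10 steps of +1 and 6 of -1.
Favorable paths: C(16,10) = 8008
Total paths: 2^16 = 65536
P = 8008/65536 = 1001/8192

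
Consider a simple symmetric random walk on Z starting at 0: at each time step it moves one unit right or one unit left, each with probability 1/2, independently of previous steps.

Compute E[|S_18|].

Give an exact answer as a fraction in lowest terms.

Answer: 109395/32768

Derivation:
S_18 takes values m ≡ 0 (mod 2) with |m| ≤ 18; P(S_18=m) = C(18,(18+m)/2)/2^18.
Total paths: 2^18 = 262144
Distribution: P(S=-18)=1/262144, P(S=-16)=18/262144, P(S=-14)=153/262144, P(S=-12)=816/262144, P(S=-10)=3060/262144, P(S=-8)=8568/262144, P(S=-6)=18564/262144, P(S=-4)=31824/262144, P(S=-2)=43758/262144, P(S=0)=48620/262144, P(S=2)=43758/262144, P(S=4)=31824/262144, P(S=6)=18564/262144, P(S=8)=8568/262144, P(S=10)=3060/262144, P(S=12)=816/262144, P(S=14)=153/262144, P(S=16)=18/262144, P(S=18)=1/262144
E[|S_18|] = Σ_m |m|·P(S_18=m) = 875160/262144 = 109395/32768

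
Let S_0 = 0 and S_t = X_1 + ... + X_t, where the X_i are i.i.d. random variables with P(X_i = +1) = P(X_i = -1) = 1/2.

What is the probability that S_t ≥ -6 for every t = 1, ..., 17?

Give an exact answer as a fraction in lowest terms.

Let f(t,s) = #length-t paths at position s with S_1..S_t all ≥ -6.
f(t,s) = f(t-1,s-1) + f(t-1,s+1) for s ≥ -6; f(t,s) = 0 for s < -6.
t=0: f(0,0)=1
t=1: f(1,-1)=1 f(1,1)=1
t=2: f(2,-2)=1 f(2,0)=2 f(2,2)=1
t=3: f(3,-3)=1 f(3,-1)=3 f(3,1)=3 f(3,3)=1
t=4: f(4,-4)=1 f(4,-2)=4 f(4,0)=6 f(4,2)=4 f(4,4)=1
t=5: f(5,-5)=1 f(5,-3)=5 f(5,-1)=10 f(5,1)=10 f(5,3)=5 f(5,5)=1
t=6: f(6,-6)=1 f(6,-4)=6 f(6,-2)=15 f(6,0)=20 f(6,2)=15 f(6,4)=6 f(6,6)=1
t=7: f(7,-5)=7 f(7,-3)=21 f(7,-1)=35 f(7,1)=35 f(7,3)=21 f(7,5)=7 f(7,7)=1
t=8: f(8,-6)=7 f(8,-4)=28 f(8,-2)=56 f(8,0)=70 f(8,2)=56 f(8,4)=28 f(8,6)=8 f(8,8)=1
t=9: f(9,-5)=35 f(9,-3)=84 f(9,-1)=126 f(9,1)=126 f(9,3)=84 f(9,5)=36 f(9,7)=9 f(9,9)=1
t=10: f(10,-6)=35 f(10,-4)=119 f(10,-2)=210 f(10,0)=252 f(10,2)=210 f(10,4)=120 f(10,6)=45 f(10,8)=10 f(10,10)=1
t=11: f(11,-5)=154 f(11,-3)=329 f(11,-1)=462 f(11,1)=462 f(11,3)=330 f(11,5)=165 f(11,7)=55 f(11,9)=11 f(11,11)=1
t=12: f(12,-6)=154 f(12,-4)=483 f(12,-2)=791 f(12,0)=924 f(12,2)=792 f(12,4)=495 f(12,6)=220 f(12,8)=66 f(12,10)=12 f(12,12)=1
t=13: f(13,-5)=637 f(13,-3)=1274 f(13,-1)=1715 f(13,1)=1716 f(13,3)=1287 f(13,5)=715 f(13,7)=286 f(13,9)=78 f(13,11)=13 f(13,13)=1
t=14: f(14,-6)=637 f(14,-4)=1911 f(14,-2)=2989 f(14,0)=3431 f(14,2)=3003 f(14,4)=2002 f(14,6)=1001 f(14,8)=364 f(14,10)=91 f(14,12)=14 f(14,14)=1
t=15: f(15,-5)=2548 f(15,-3)=4900 f(15,-1)=6420 f(15,1)=6434 f(15,3)=5005 f(15,5)=3003 f(15,7)=1365 f(15,9)=455 f(15,11)=105 f(15,13)=15 f(15,15)=1
t=16: f(16,-6)=2548 f(16,-4)=7448 f(16,-2)=11320 f(16,0)=12854 f(16,2)=11439 f(16,4)=8008 f(16,6)=4368 f(16,8)=1820 f(16,10)=560 f(16,12)=120 f(16,14)=16 f(16,16)=1
t=17: f(17,-5)=9996 f(17,-3)=18768 f(17,-1)=24174 f(17,1)=24293 f(17,3)=19447 f(17,5)=12376 f(17,7)=6188 f(17,9)=2380 f(17,11)=680 f(17,13)=136 f(17,15)=17 f(17,17)=1
Σ_s f(17,s) = 118456
P = 118456/131072 = 14807/16384

Answer: 14807/16384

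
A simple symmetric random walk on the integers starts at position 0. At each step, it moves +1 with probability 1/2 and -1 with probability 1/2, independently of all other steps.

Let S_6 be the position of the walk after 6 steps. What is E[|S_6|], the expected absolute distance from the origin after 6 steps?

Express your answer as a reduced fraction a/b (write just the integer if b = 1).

Answer: 15/8

Derivation:
S_6 takes values m ≡ 0 (mod 2) with |m| ≤ 6; P(S_6=m) = C(6,(6+m)/2)/2^6.
Total paths: 2^6 = 64
Distribution: P(S=-6)=1/64, P(S=-4)=6/64, P(S=-2)=15/64, P(S=0)=20/64, P(S=2)=15/64, P(S=4)=6/64, P(S=6)=1/64
E[|S_6|] = Σ_m |m|·P(S_6=m) = 120/64 = 15/8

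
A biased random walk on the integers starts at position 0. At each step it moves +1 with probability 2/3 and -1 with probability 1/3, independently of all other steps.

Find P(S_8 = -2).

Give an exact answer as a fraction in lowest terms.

To reach position -2 after 8 steps: need 3 steps of +1 and 5 steps of -1.
Number of such sequences: C(8,3) = 56
Each has probability (2/3)^3 · (1/3)^5 = 8/6561
P = 56 · 8/6561 = 448/6561

Answer: 448/6561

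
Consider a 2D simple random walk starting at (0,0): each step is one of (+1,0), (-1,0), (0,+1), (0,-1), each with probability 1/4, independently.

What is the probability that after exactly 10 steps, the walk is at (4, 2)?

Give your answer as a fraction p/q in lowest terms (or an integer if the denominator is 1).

Let h be the number of horizontal steps (so 10-h are vertical). To end at (4,2) need (h+4)/2 right-steps and ((10-h)+2)/2 up-steps.
Sum over h with 4 ≤ h ≤ 8, h ≡ 0 (mod 2), 10-h ≡ 0 (mod 2):
h=4: C(10,4)·C(4,4)·C(6,4) = 210·1·15 = 3150
h=6: C(10,6)·C(6,5)·C(4,3) = 210·6·4 = 5040
h=8: C(10,8)·C(8,6)·C(2,2) = 45·28·1 = 1260
Total favorable: 9450
Total paths: 4^10 = 1048576
P = 9450/1048576 = 4725/524288

Answer: 4725/524288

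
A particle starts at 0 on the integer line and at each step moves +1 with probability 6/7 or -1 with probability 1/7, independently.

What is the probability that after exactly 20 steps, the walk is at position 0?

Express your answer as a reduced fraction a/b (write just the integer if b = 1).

Answer: 11171488813056/79792266297612001

Derivation:
To be at 0 after 20 steps: need exactly 10 steps of +1 and 10 of -1.
Number of such sequences: C(20,10) = 184756
Each has probability (6/7)^10 · (1/7)^10 = 60466176/79792266297612001
P = 184756 · 60466176/79792266297612001 = 11171488813056/79792266297612001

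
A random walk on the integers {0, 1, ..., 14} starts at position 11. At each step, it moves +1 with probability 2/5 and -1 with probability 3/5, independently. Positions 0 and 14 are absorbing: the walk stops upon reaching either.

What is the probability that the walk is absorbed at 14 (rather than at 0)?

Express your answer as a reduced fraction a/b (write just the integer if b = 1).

Answer: 1400792/4766585

Derivation:
Biased walk: p = 2/5, q = 3/5, r = q/p = 3/2
Gambler's ruin: P(hit 14 before 0 | start at 11) = (1 - r^a)/(1 - r^N)
r^11 = 177147/2048; r^14 = 4782969/16384
P = (1 - 177147/2048) / (1 - 4782969/16384) = -175099/2048 / -4766585/16384 = 1400792/4766585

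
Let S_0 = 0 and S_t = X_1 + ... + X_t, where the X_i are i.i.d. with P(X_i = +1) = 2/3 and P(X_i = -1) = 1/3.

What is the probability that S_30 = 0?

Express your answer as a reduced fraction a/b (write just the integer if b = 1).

Answer: 564765655040/22876792454961

Derivation:
To be at 0 after 30 steps: need exactly 15 steps of +1 and 15 of -1.
Number of such sequences: C(30,15) = 155117520
Each has probability (2/3)^15 · (1/3)^15 = 32768/205891132094649
P = 155117520 · 32768/205891132094649 = 564765655040/22876792454961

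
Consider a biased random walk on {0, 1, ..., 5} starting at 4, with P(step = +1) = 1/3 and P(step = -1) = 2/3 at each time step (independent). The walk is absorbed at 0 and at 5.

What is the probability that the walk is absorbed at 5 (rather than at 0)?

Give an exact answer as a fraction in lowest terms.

Biased walk: p = 1/3, q = 2/3, r = q/p = 2
Gambler's ruin: P(hit 5 before 0 | start at 4) = (1 - r^a)/(1 - r^N)
r^4 = 16; r^5 = 32
P = (1 - 16) / (1 - 32) = -15 / -31 = 15/31

Answer: 15/31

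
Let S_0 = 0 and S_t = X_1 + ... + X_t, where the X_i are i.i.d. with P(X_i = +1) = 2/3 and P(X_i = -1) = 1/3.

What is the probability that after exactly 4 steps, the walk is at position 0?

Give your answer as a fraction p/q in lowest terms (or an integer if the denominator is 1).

Answer: 8/27

Derivation:
To be at 0 after 4 steps: need exactly 2 steps of +1 and 2 of -1.
Number of such sequences: C(4,2) = 6
Each has probability (2/3)^2 · (1/3)^2 = 4/81
P = 6 · 4/81 = 8/27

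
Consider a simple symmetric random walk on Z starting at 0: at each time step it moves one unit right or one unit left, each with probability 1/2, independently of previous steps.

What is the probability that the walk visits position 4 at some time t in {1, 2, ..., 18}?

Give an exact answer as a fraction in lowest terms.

Count via complement. Let g(t,s) = #length-t paths at position s with S_1..S_t all ≠ 4.
g(t,s) = g(t-1,s-1) + g(t-1,s+1) for s ≠ 4; g(t,4) = 0.
t=0: g(0,0)=1
t=1: g(1,-1)=1 g(1,1)=1
t=2: g(2,-2)=1 g(2,0)=2 g(2,2)=1
t=3: g(3,-3)=1 g(3,-1)=3 g(3,1)=3 g(3,3)=1
t=4: g(4,-4)=1 g(4,-2)=4 g(4,0)=6 g(4,2)=4
t=5: g(5,-5)=1 g(5,-3)=5 g(5,-1)=10 g(5,1)=10 g(5,3)=4
t=6: g(6,-6)=1 g(6,-4)=6 g(6,-2)=15 g(6,0)=20 g(6,2)=14
t=7: g(7,-7)=1 g(7,-5)=7 g(7,-3)=21 g(7,-1)=35 g(7,1)=34 g(7,3)=14
t=8: g(8,-8)=1 g(8,-6)=8 g(8,-4)=28 g(8,-2)=56 g(8,0)=69 g(8,2)=48
t=9: g(9,-9)=1 g(9,-7)=9 g(9,-5)=36 g(9,-3)=84 g(9,-1)=125 g(9,1)=117 g(9,3)=48
t=10: g(10,-10)=1 g(10,-8)=10 g(10,-6)=45 g(10,-4)=120 g(10,-2)=209 g(10,0)=242 g(10,2)=165
t=11: g(11,-11)=1 g(11,-9)=11 g(11,-7)=55 g(11,-5)=165 g(11,-3)=329 g(11,-1)=451 g(11,1)=407 g(11,3)=165
t=12: g(12,-12)=1 g(12,-10)=12 g(12,-8)=66 g(12,-6)=220 g(12,-4)=494 g(12,-2)=780 g(12,0)=858 g(12,2)=572
t=13: g(13,-13)=1 g(13,-11)=13 g(13,-9)=78 g(13,-7)=286 g(13,-5)=714 g(13,-3)=1274 g(13,-1)=1638 g(13,1)=1430 g(13,3)=572
t=14: g(14,-14)=1 g(14,-12)=14 g(14,-10)=91 g(14,-8)=364 g(14,-6)=1000 g(14,-4)=1988 g(14,-2)=2912 g(14,0)=3068 g(14,2)=2002
t=15: g(15,-15)=1 g(15,-13)=15 g(15,-11)=105 g(15,-9)=455 g(15,-7)=1364 g(15,-5)=2988 g(15,-3)=4900 g(15,-1)=5980 g(15,1)=5070 g(15,3)=2002
t=16: g(16,-16)=1 g(16,-14)=16 g(16,-12)=120 g(16,-10)=560 g(16,-8)=1819 g(16,-6)=4352 g(16,-4)=7888 g(16,-2)=10880 g(16,0)=11050 g(16,2)=7072
t=17: g(17,-17)=1 g(17,-15)=17 g(17,-13)=136 g(17,-11)=680 g(17,-9)=2379 g(17,-7)=6171 g(17,-5)=12240 g(17,-3)=18768 g(17,-1)=21930 g(17,1)=18122 g(17,3)=7072
t=18: g(18,-18)=1 g(18,-16)=18 g(18,-14)=153 g(18,-12)=816 g(18,-10)=3059 g(18,-8)=8550 g(18,-6)=18411 g(18,-4)=31008 g(18,-2)=40698 g(18,0)=40052 g(18,2)=25194
Paths never hitting 4: Σ_s g(18,s) = 167960
Paths hitting 4: 2^18 - 167960 = 94184
P = 94184/262144 = 11773/32768

Answer: 11773/32768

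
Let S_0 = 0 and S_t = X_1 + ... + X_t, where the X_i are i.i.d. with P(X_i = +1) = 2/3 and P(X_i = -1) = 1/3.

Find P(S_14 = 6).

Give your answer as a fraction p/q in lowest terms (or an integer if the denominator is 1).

To reach position 6 after 14 steps: need 10 steps of +1 and 4 steps of -1.
Number of such sequences: C(14,10) = 1001
Each has probability (2/3)^10 · (1/3)^4 = 1024/4782969
P = 1001 · 1024/4782969 = 1025024/4782969

Answer: 1025024/4782969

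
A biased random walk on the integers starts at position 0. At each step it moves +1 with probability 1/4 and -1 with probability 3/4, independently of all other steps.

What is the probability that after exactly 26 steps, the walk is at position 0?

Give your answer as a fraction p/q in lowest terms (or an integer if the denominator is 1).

Answer: 2072739474225/562949953421312

Derivation:
To be at 0 after 26 steps: need exactly 13 steps of +1 and 13 of -1.
Number of such sequences: C(26,13) = 10400600
Each has probability (1/4)^13 · (3/4)^13 = 1594323/4503599627370496
P = 10400600 · 1594323/4503599627370496 = 2072739474225/562949953421312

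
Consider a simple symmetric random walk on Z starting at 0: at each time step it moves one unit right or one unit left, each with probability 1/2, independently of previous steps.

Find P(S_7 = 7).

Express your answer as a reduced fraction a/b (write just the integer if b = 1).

Answer: 1/128

Derivation:
To reach position 7 after 7 steps: need 7 steps of +1 and 0 of -1.
Favorable paths: C(7,7) = 1
Total paths: 2^7 = 128
P = 1/128 = 1/128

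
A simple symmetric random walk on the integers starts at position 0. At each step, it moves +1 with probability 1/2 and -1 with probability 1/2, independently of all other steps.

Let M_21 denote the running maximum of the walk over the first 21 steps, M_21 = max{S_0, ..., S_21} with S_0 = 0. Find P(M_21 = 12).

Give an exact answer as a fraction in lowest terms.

Let M_21 = max(S_0,...,S_21). Use the reflection principle: for j ≥ 1, #{paths with M_21 ≥ j} = #{S_21 ≥ j} + #{S_21 ≥ j+1}.
By reflection, #{M_21 ≥ 12} = #{S_21 ≥ 12} + #{S_21 ≥ 13} = 7547 + 7547 = 15094.
#{M_21 ≥ 13} = #{S_21 ≥ 13} + #{S_21 ≥ 14} = 7547 + 1562 = 9109.
#{M_21 = 12} = 15094 - 9109 = 5985.
P(M_21 = 12) = 5985/2097152 = 5985/2097152

Answer: 5985/2097152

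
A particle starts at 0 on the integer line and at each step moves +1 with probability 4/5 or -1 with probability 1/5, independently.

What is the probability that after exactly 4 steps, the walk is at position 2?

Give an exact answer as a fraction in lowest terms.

Answer: 256/625

Derivation:
To reach position 2 after 4 steps: need 3 steps of +1 and 1 step of -1.
Number of such sequences: C(4,3) = 4
Each has probability (4/5)^3 · (1/5)^1 = 64/625
P = 4 · 64/625 = 256/625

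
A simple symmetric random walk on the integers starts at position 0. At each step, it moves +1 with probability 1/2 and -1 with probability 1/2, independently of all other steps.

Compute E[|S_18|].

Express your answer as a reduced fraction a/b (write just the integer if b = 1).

Answer: 109395/32768

Derivation:
S_18 takes values m ≡ 0 (mod 2) with |m| ≤ 18; P(S_18=m) = C(18,(18+m)/2)/2^18.
Total paths: 2^18 = 262144
Distribution: P(S=-18)=1/262144, P(S=-16)=18/262144, P(S=-14)=153/262144, P(S=-12)=816/262144, P(S=-10)=3060/262144, P(S=-8)=8568/262144, P(S=-6)=18564/262144, P(S=-4)=31824/262144, P(S=-2)=43758/262144, P(S=0)=48620/262144, P(S=2)=43758/262144, P(S=4)=31824/262144, P(S=6)=18564/262144, P(S=8)=8568/262144, P(S=10)=3060/262144, P(S=12)=816/262144, P(S=14)=153/262144, P(S=16)=18/262144, P(S=18)=1/262144
E[|S_18|] = Σ_m |m|·P(S_18=m) = 875160/262144 = 109395/32768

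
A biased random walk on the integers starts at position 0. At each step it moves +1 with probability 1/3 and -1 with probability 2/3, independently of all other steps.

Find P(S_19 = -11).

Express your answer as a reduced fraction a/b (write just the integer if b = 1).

Answer: 42336256/387420489

Derivation:
To reach position -11 after 19 steps: need 4 steps of +1 and 15 steps of -1.
Number of such sequences: C(19,4) = 3876
Each has probability (1/3)^4 · (2/3)^15 = 32768/1162261467
P = 3876 · 32768/1162261467 = 42336256/387420489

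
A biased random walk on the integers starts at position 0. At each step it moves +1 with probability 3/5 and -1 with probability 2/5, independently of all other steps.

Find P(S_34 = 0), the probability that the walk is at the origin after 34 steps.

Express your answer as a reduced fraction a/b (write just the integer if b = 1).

To be at 0 after 34 steps: need exactly 17 steps of +1 and 17 of -1.
Number of such sequences: C(34,17) = 2333606220
Each has probability (3/5)^17 · (2/5)^17 = 16926659444736/582076609134674072265625
P = 2333606220 · 16926659444736/582076609134674072265625 = 7900031552811535171584/116415321826934814453125

Answer: 7900031552811535171584/116415321826934814453125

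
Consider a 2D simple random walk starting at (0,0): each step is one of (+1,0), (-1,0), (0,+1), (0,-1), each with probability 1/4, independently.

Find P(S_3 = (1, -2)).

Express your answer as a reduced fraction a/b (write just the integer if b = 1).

Answer: 3/64

Derivation:
Let h be the number of horizontal steps (so 3-h are vertical). To end at (1,-2) need (h+1)/2 right-steps and ((3-h)-2)/2 up-steps.
Sum over h with 1 ≤ h ≤ 1, h ≡ 1 (mod 2), 3-h ≡ 0 (mod 2):
h=1: C(3,1)·C(1,1)·C(2,0) = 3·1·1 = 3
Total favorable: 3
Total paths: 4^3 = 64
P = 3/64 = 3/64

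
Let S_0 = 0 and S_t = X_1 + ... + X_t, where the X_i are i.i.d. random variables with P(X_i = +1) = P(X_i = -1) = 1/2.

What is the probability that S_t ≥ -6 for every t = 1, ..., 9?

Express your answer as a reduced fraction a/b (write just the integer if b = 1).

Let f(t,s) = #length-t paths at position s with S_1..S_t all ≥ -6.
f(t,s) = f(t-1,s-1) + f(t-1,s+1) for s ≥ -6; f(t,s) = 0 for s < -6.
t=0: f(0,0)=1
t=1: f(1,-1)=1 f(1,1)=1
t=2: f(2,-2)=1 f(2,0)=2 f(2,2)=1
t=3: f(3,-3)=1 f(3,-1)=3 f(3,1)=3 f(3,3)=1
t=4: f(4,-4)=1 f(4,-2)=4 f(4,0)=6 f(4,2)=4 f(4,4)=1
t=5: f(5,-5)=1 f(5,-3)=5 f(5,-1)=10 f(5,1)=10 f(5,3)=5 f(5,5)=1
t=6: f(6,-6)=1 f(6,-4)=6 f(6,-2)=15 f(6,0)=20 f(6,2)=15 f(6,4)=6 f(6,6)=1
t=7: f(7,-5)=7 f(7,-3)=21 f(7,-1)=35 f(7,1)=35 f(7,3)=21 f(7,5)=7 f(7,7)=1
t=8: f(8,-6)=7 f(8,-4)=28 f(8,-2)=56 f(8,0)=70 f(8,2)=56 f(8,4)=28 f(8,6)=8 f(8,8)=1
t=9: f(9,-5)=35 f(9,-3)=84 f(9,-1)=126 f(9,1)=126 f(9,3)=84 f(9,5)=36 f(9,7)=9 f(9,9)=1
Σ_s f(9,s) = 501
P = 501/512 = 501/512

Answer: 501/512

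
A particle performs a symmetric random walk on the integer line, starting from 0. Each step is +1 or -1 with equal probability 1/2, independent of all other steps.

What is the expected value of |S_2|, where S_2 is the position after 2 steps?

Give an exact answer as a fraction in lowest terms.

Answer: 1

Derivation:
S_2 takes values m ≡ 0 (mod 2) with |m| ≤ 2; P(S_2=m) = C(2,(2+m)/2)/2^2.
Total paths: 2^2 = 4
Distribution: P(S=-2)=1/4, P(S=0)=2/4, P(S=2)=1/4
E[|S_2|] = Σ_m |m|·P(S_2=m) = 4/4 = 1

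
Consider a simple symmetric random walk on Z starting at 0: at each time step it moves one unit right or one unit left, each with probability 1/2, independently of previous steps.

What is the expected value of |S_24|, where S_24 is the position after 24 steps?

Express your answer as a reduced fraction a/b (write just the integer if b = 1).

S_24 takes values m ≡ 0 (mod 2) with |m| ≤ 24; P(S_24=m) = C(24,(24+m)/2)/2^24.
Total paths: 2^24 = 16777216
Distribution: P(S=-24)=1/16777216, P(S=-22)=24/16777216, P(S=-20)=276/16777216, P(S=-18)=2024/16777216, P(S=-16)=10626/16777216, P(S=-14)=42504/16777216, P(S=-12)=134596/16777216, P(S=-10)=346104/16777216, P(S=-8)=735471/16777216, P(S=-6)=1307504/16777216, P(S=-4)=1961256/16777216, P(S=-2)=2496144/16777216, P(S=0)=2704156/16777216, P(S=2)=2496144/16777216, P(S=4)=1961256/16777216, P(S=6)=1307504/16777216, P(S=8)=735471/16777216, P(S=10)=346104/16777216, P(S=12)=134596/16777216, P(S=14)=42504/16777216, P(S=16)=10626/16777216, P(S=18)=2024/16777216, P(S=20)=276/16777216, P(S=22)=24/16777216, P(S=24)=1/16777216
E[|S_24|] = Σ_m |m|·P(S_24=m) = 64899744/16777216 = 2028117/524288

Answer: 2028117/524288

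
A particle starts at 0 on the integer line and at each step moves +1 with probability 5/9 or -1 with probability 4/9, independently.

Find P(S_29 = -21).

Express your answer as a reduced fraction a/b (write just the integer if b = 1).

Answer: 1857031158848552960000/523347633027360537213511521

Derivation:
To reach position -21 after 29 steps: need 4 steps of +1 and 25 steps of -1.
Number of such sequences: C(29,4) = 23751
Each has probability (5/9)^4 · (4/9)^25 = 703687441776640000/4710128697246244834921603689
P = 23751 · 703687441776640000/4710128697246244834921603689 = 1857031158848552960000/523347633027360537213511521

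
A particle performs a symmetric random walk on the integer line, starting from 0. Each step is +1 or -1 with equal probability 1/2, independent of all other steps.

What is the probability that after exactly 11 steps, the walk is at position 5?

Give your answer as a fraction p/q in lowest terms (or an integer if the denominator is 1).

Answer: 165/2048

Derivation:
To reach position 5 after 11 steps: need 8 steps of +1 and 3 of -1.
Favorable paths: C(11,8) = 165
Total paths: 2^11 = 2048
P = 165/2048 = 165/2048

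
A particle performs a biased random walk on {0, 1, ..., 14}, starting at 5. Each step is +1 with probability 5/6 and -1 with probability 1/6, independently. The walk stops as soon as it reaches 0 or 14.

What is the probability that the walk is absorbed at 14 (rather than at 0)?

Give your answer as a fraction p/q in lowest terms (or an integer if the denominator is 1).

Answer: 1525390625/1525878906

Derivation:
Biased walk: p = 5/6, q = 1/6, r = q/p = 1/5
Gambler's ruin: P(hit 14 before 0 | start at 5) = (1 - r^a)/(1 - r^N)
r^5 = 1/3125; r^14 = 1/6103515625
P = (1 - 1/3125) / (1 - 1/6103515625) = 3124/3125 / 6103515624/6103515625 = 1525390625/1525878906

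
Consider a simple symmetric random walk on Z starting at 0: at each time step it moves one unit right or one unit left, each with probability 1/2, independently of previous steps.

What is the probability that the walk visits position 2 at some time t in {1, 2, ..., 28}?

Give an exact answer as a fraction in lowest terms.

Answer: 23859587/33554432

Derivation:
Count via complement. Let g(t,s) = #length-t paths at position s with S_1..S_t all ≠ 2.
g(t,s) = g(t-1,s-1) + g(t-1,s+1) for s ≠ 2; g(t,2) = 0.
t=0: g(0,0)=1
t=1: g(1,-1)=1 g(1,1)=1
t=2: g(2,-2)=1 g(2,0)=2
t=3: g(3,-3)=1 g(3,-1)=3 g(3,1)=2
t=4: g(4,-4)=1 g(4,-2)=4 g(4,0)=5
t=5: g(5,-5)=1 g(5,-3)=5 g(5,-1)=9 g(5,1)=5
t=6: g(6,-6)=1 g(6,-4)=6 g(6,-2)=14 g(6,0)=14
t=7: g(7,-7)=1 g(7,-5)=7 g(7,-3)=20 g(7,-1)=28 g(7,1)=14
t=8: g(8,-8)=1 g(8,-6)=8 g(8,-4)=27 g(8,-2)=48 g(8,0)=42
t=9: g(9,-9)=1 g(9,-7)=9 g(9,-5)=35 g(9,-3)=75 g(9,-1)=90 g(9,1)=42
t=10: g(10,-10)=1 g(10,-8)=10 g(10,-6)=44 g(10,-4)=110 g(10,-2)=165 g(10,0)=132
t=11: g(11,-11)=1 g(11,-9)=11 g(11,-7)=54 g(11,-5)=154 g(11,-3)=275 g(11,-1)=297 g(11,1)=132
t=12: g(12,-12)=1 g(12,-10)=12 g(12,-8)=65 g(12,-6)=208 g(12,-4)=429 g(12,-2)=572 g(12,0)=429
t=13: g(13,-13)=1 g(13,-11)=13 g(13,-9)=77 g(13,-7)=273 g(13,-5)=637 g(13,-3)=1001 g(13,-1)=1001 g(13,1)=429
t=14: g(14,-14)=1 g(14,-12)=14 g(14,-10)=90 g(14,-8)=350 g(14,-6)=910 g(14,-4)=1638 g(14,-2)=2002 g(14,0)=1430
t=15: g(15,-15)=1 g(15,-13)=15 g(15,-11)=104 g(15,-9)=440 g(15,-7)=1260 g(15,-5)=2548 g(15,-3)=3640 g(15,-1)=3432 g(15,1)=1430
t=16: g(16,-16)=1 g(16,-14)=16 g(16,-12)=119 g(16,-10)=544 g(16,-8)=1700 g(16,-6)=3808 g(16,-4)=6188 g(16,-2)=7072 g(16,0)=4862
t=17: g(17,-17)=1 g(17,-15)=17 g(17,-13)=135 g(17,-11)=663 g(17,-9)=2244 g(17,-7)=5508 g(17,-5)=9996 g(17,-3)=13260 g(17,-1)=11934 g(17,1)=4862
t=18: g(18,-18)=1 g(18,-16)=18 g(18,-14)=152 g(18,-12)=798 g(18,-10)=2907 g(18,-8)=7752 g(18,-6)=15504 g(18,-4)=23256 g(18,-2)=25194 g(18,0)=16796
t=19: g(19,-19)=1 g(19,-17)=19 g(19,-15)=170 g(19,-13)=950 g(19,-11)=3705 g(19,-9)=10659 g(19,-7)=23256 g(19,-5)=38760 g(19,-3)=48450 g(19,-1)=41990 g(19,1)=16796
t=20: g(20,-20)=1 g(20,-18)=20 g(20,-16)=189 g(20,-14)=1120 g(20,-12)=4655 g(20,-10)=14364 g(20,-8)=33915 g(20,-6)=62016 g(20,-4)=87210 g(20,-2)=90440 g(20,0)=58786
t=21: g(21,-21)=1 g(21,-19)=21 g(21,-17)=209 g(21,-15)=1309 g(21,-13)=5775 g(21,-11)=19019 g(21,-9)=48279 g(21,-7)=95931 g(21,-5)=149226 g(21,-3)=177650 g(21,-1)=149226 g(21,1)=58786
t=22: g(22,-22)=1 g(22,-20)=22 g(22,-18)=230 g(22,-16)=1518 g(22,-14)=7084 g(22,-12)=24794 g(22,-10)=67298 g(22,-8)=144210 g(22,-6)=245157 g(22,-4)=326876 g(22,-2)=326876 g(22,0)=208012
t=23: g(23,-23)=1 g(23,-21)=23 g(23,-19)=252 g(23,-17)=1748 g(23,-15)=8602 g(23,-13)=31878 g(23,-11)=92092 g(23,-9)=211508 g(23,-7)=389367 g(23,-5)=572033 g(23,-3)=653752 g(23,-1)=534888 g(23,1)=208012
t=24: g(24,-24)=1 g(24,-22)=24 g(24,-20)=275 g(24,-18)=2000 g(24,-16)=10350 g(24,-14)=40480 g(24,-12)=123970 g(24,-10)=303600 g(24,-8)=600875 g(24,-6)=961400 g(24,-4)=1225785 g(24,-2)=1188640 g(24,0)=742900
t=25: g(25,-25)=1 g(25,-23)=25 g(25,-21)=299 g(25,-19)=2275 g(25,-17)=12350 g(25,-15)=50830 g(25,-13)=164450 g(25,-11)=427570 g(25,-9)=904475 g(25,-7)=1562275 g(25,-5)=2187185 g(25,-3)=2414425 g(25,-1)=1931540 g(25,1)=742900
t=26: g(26,-26)=1 g(26,-24)=26 g(26,-22)=324 g(26,-20)=2574 g(26,-18)=14625 g(26,-16)=63180 g(26,-14)=215280 g(26,-12)=592020 g(26,-10)=1332045 g(26,-8)=2466750 g(26,-6)=3749460 g(26,-4)=4601610 g(26,-2)=4345965 g(26,0)=2674440
t=27: g(27,-27)=1 g(27,-25)=27 g(27,-23)=350 g(27,-21)=2898 g(27,-19)=17199 g(27,-17)=77805 g(27,-15)=278460 g(27,-13)=807300 g(27,-11)=1924065 g(27,-9)=3798795 g(27,-7)=6216210 g(27,-5)=8351070 g(27,-3)=8947575 g(27,-1)=7020405 g(27,1)=2674440
t=28: g(28,-28)=1 g(28,-26)=28 g(28,-24)=377 g(28,-22)=3248 g(28,-20)=20097 g(28,-18)=95004 g(28,-16)=356265 g(28,-14)=1085760 g(28,-12)=2731365 g(28,-10)=5722860 g(28,-8)=10015005 g(28,-6)=14567280 g(28,-4)=17298645 g(28,-2)=15967980 g(28,0)=9694845
Paths never hitting 2: Σ_s g(28,s) = 77558760
Paths hitting 2: 2^28 - 77558760 = 190876696
P = 190876696/268435456 = 23859587/33554432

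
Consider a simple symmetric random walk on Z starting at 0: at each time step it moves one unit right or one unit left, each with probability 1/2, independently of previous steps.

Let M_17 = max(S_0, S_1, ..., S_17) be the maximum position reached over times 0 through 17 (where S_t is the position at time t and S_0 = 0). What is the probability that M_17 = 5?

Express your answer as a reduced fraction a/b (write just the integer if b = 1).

Let M_17 = max(S_0,...,S_17). Use the reflection principle: for j ≥ 1, #{paths with M_17 ≥ j} = #{S_17 ≥ j} + #{S_17 ≥ j+1}.
By reflection, #{M_17 ≥ 5} = #{S_17 ≥ 5} + #{S_17 ≥ 6} = 21778 + 9402 = 31180.
#{M_17 ≥ 6} = #{S_17 ≥ 6} + #{S_17 ≥ 7} = 9402 + 9402 = 18804.
#{M_17 = 5} = 31180 - 18804 = 12376.
P(M_17 = 5) = 12376/131072 = 1547/16384

Answer: 1547/16384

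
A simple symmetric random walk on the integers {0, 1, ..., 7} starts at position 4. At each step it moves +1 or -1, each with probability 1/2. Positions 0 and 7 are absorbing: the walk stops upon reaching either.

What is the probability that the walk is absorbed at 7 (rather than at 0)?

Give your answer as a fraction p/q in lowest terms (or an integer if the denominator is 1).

Answer: 4/7

Derivation:
Symmetric walk (p = 1/2): the harmonic-function argument gives P(hit 7 before 0 | start at 4) = a/N.
P = 4/7 = 4/7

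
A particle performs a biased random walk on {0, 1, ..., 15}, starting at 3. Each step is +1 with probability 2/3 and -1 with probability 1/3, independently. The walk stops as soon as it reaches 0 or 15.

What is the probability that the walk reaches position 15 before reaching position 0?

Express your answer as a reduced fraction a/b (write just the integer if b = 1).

Biased walk: p = 2/3, q = 1/3, r = q/p = 1/2
Gambler's ruin: P(hit 15 before 0 | start at 3) = (1 - r^a)/(1 - r^N)
r^3 = 1/8; r^15 = 1/32768
P = (1 - 1/8) / (1 - 1/32768) = 7/8 / 32767/32768 = 4096/4681

Answer: 4096/4681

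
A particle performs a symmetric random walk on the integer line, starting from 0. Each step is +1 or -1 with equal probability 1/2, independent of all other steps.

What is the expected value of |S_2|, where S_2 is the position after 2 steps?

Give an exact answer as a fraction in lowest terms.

Answer: 1

Derivation:
S_2 takes values m ≡ 0 (mod 2) with |m| ≤ 2; P(S_2=m) = C(2,(2+m)/2)/2^2.
Total paths: 2^2 = 4
Distribution: P(S=-2)=1/4, P(S=0)=2/4, P(S=2)=1/4
E[|S_2|] = Σ_m |m|·P(S_2=m) = 4/4 = 1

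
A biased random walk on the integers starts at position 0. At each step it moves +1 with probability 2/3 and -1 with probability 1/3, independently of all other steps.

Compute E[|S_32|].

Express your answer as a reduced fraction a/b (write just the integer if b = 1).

Answer: 2217534842490272/205891132094649

Derivation:
S_32 takes values m ≡ 0 (mod 2) with |m| ≤ 32; P(S_32=m) = C(32,(32+m)/2) · (2/3)^((32+m)/2) · (1/3)^((32-m)/2).
Distribution: P(S=-32)=1/1853020188851841, P(S=-30)=64/1853020188851841, P(S=-28)=1984/1853020188851841, P(S=-26)=39680/1853020188851841, P(S=-24)=575360/1853020188851841, P(S=-22)=6444032/1853020188851841, P(S=-20)=6444032/205891132094649, P(S=-18)=47869952/205891132094649, P(S=-16)=299187200/205891132094649, P(S=-14)=4786995200/617673396283947, P(S=-12)=22020177920/617673396283947, P(S=-10)=88080711680/617673396283947, P(S=-8)=308282490880/617673396283947, P(S=-6)=948561510400/617673396283947, P(S=-4)=2574666956800/617673396283947, P(S=-2)=2059733565440/205891132094649, P(S=0)=4376933826560/205891132094649, P(S=2)=8238934261760/205891132094649, P(S=4)=41194671308800/617673396283947, P(S=6)=60707936665600/617673396283947, P(S=8)=78920317665280/617673396283947, P(S=10)=90194648760320/617673396283947, P(S=12)=90194648760320/617673396283947, P(S=14)=78430129356800/617673396283947, P(S=16)=19607532339200/205891132094649, P(S=18)=12548820697088/205891132094649, P(S=20)=6757057298432/205891132094649, P(S=22)=27028229193728/1853020188851841, P(S=24)=9652938997760/1853020188851841, P(S=26)=2662879723520/1853020188851841, P(S=28)=532575944704/1853020188851841, P(S=30)=68719476736/1853020188851841, P(S=32)=4294967296/1853020188851841
E[|S_32|] = Σ_m |m|·P(S_32=m) = 2217534842490272/205891132094649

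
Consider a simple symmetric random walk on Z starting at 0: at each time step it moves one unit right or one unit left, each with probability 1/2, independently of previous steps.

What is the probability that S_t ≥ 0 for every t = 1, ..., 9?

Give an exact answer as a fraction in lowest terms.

Let f(t,s) = #length-t paths at position s with S_1..S_t all ≥ 0.
f(t,s) = f(t-1,s-1) + f(t-1,s+1) for s ≥ 0; f(t,s) = 0 for s < 0.
t=0: f(0,0)=1
t=1: f(1,1)=1
t=2: f(2,0)=1 f(2,2)=1
t=3: f(3,1)=2 f(3,3)=1
t=4: f(4,0)=2 f(4,2)=3 f(4,4)=1
t=5: f(5,1)=5 f(5,3)=4 f(5,5)=1
t=6: f(6,0)=5 f(6,2)=9 f(6,4)=5 f(6,6)=1
t=7: f(7,1)=14 f(7,3)=14 f(7,5)=6 f(7,7)=1
t=8: f(8,0)=14 f(8,2)=28 f(8,4)=20 f(8,6)=7 f(8,8)=1
t=9: f(9,1)=42 f(9,3)=48 f(9,5)=27 f(9,7)=8 f(9,9)=1
Σ_s f(9,s) = 126
P = 126/512 = 63/256

Answer: 63/256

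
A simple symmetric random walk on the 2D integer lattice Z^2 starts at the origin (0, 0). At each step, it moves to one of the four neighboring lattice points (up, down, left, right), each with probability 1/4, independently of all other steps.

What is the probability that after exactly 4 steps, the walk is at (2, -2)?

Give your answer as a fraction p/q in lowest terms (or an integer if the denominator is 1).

Let h be the number of horizontal steps (so 4-h are vertical). To end at (2,-2) need (h+2)/2 right-steps and ((4-h)-2)/2 up-steps.
Sum over h with 2 ≤ h ≤ 2, h ≡ 0 (mod 2), 4-h ≡ 0 (mod 2):
h=2: C(4,2)·C(2,2)·C(2,0) = 6·1·1 = 6
Total favorable: 6
Total paths: 4^4 = 256
P = 6/256 = 3/128

Answer: 3/128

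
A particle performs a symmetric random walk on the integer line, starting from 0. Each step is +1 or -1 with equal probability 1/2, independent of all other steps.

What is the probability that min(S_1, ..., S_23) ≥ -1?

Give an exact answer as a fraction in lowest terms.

Let f(t,s) = #length-t paths at position s with S_1..S_t all ≥ -1.
f(t,s) = f(t-1,s-1) + f(t-1,s+1) for s ≥ -1; f(t,s) = 0 for s < -1.
t=0: f(0,0)=1
t=1: f(1,-1)=1 f(1,1)=1
t=2: f(2,0)=2 f(2,2)=1
t=3: f(3,-1)=2 f(3,1)=3 f(3,3)=1
t=4: f(4,0)=5 f(4,2)=4 f(4,4)=1
t=5: f(5,-1)=5 f(5,1)=9 f(5,3)=5 f(5,5)=1
t=6: f(6,0)=14 f(6,2)=14 f(6,4)=6 f(6,6)=1
t=7: f(7,-1)=14 f(7,1)=28 f(7,3)=20 f(7,5)=7 f(7,7)=1
t=8: f(8,0)=42 f(8,2)=48 f(8,4)=27 f(8,6)=8 f(8,8)=1
t=9: f(9,-1)=42 f(9,1)=90 f(9,3)=75 f(9,5)=35 f(9,7)=9 f(9,9)=1
t=10: f(10,0)=132 f(10,2)=165 f(10,4)=110 f(10,6)=44 f(10,8)=10 f(10,10)=1
t=11: f(11,-1)=132 f(11,1)=297 f(11,3)=275 f(11,5)=154 f(11,7)=54 f(11,9)=11 f(11,11)=1
t=12: f(12,0)=429 f(12,2)=572 f(12,4)=429 f(12,6)=208 f(12,8)=65 f(12,10)=12 f(12,12)=1
t=13: f(13,-1)=429 f(13,1)=1001 f(13,3)=1001 f(13,5)=637 f(13,7)=273 f(13,9)=77 f(13,11)=13 f(13,13)=1
t=14: f(14,0)=1430 f(14,2)=2002 f(14,4)=1638 f(14,6)=910 f(14,8)=350 f(14,10)=90 f(14,12)=14 f(14,14)=1
t=15: f(15,-1)=1430 f(15,1)=3432 f(15,3)=3640 f(15,5)=2548 f(15,7)=1260 f(15,9)=440 f(15,11)=104 f(15,13)=15 f(15,15)=1
t=16: f(16,0)=4862 f(16,2)=7072 f(16,4)=6188 f(16,6)=3808 f(16,8)=1700 f(16,10)=544 f(16,12)=119 f(16,14)=16 f(16,16)=1
t=17: f(17,-1)=4862 f(17,1)=11934 f(17,3)=13260 f(17,5)=9996 f(17,7)=5508 f(17,9)=2244 f(17,11)=663 f(17,13)=135 f(17,15)=17 f(17,17)=1
t=18: f(18,0)=16796 f(18,2)=25194 f(18,4)=23256 f(18,6)=15504 f(18,8)=7752 f(18,10)=2907 f(18,12)=798 f(18,14)=152 f(18,16)=18 f(18,18)=1
t=19: f(19,-1)=16796 f(19,1)=41990 f(19,3)=48450 f(19,5)=38760 f(19,7)=23256 f(19,9)=10659 f(19,11)=3705 f(19,13)=950 f(19,15)=170 f(19,17)=19 f(19,19)=1
t=20: f(20,0)=58786 f(20,2)=90440 f(20,4)=87210 f(20,6)=62016 f(20,8)=33915 f(20,10)=14364 f(20,12)=4655 f(20,14)=1120 f(20,16)=189 f(20,18)=20 f(20,20)=1
t=21: f(21,-1)=58786 f(21,1)=149226 f(21,3)=177650 f(21,5)=149226 f(21,7)=95931 f(21,9)=48279 f(21,11)=19019 f(21,13)=5775 f(21,15)=1309 f(21,17)=209 f(21,19)=21 f(21,21)=1
t=22: f(22,0)=208012 f(22,2)=326876 f(22,4)=326876 f(22,6)=245157 f(22,8)=144210 f(22,10)=67298 f(22,12)=24794 f(22,14)=7084 f(22,16)=1518 f(22,18)=230 f(22,20)=22 f(22,22)=1
t=23: f(23,-1)=208012 f(23,1)=534888 f(23,3)=653752 f(23,5)=572033 f(23,7)=389367 f(23,9)=211508 f(23,11)=92092 f(23,13)=31878 f(23,15)=8602 f(23,17)=1748 f(23,19)=252 f(23,21)=23 f(23,23)=1
Σ_s f(23,s) = 2704156
P = 2704156/8388608 = 676039/2097152

Answer: 676039/2097152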